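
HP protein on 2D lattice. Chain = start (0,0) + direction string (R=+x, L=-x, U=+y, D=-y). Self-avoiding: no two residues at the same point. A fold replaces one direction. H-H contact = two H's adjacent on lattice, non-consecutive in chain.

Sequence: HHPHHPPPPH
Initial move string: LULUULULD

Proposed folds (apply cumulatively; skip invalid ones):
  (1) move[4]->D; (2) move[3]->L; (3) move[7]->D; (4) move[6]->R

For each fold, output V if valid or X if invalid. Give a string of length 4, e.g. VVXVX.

Answer: XVXX

Derivation:
Initial: LULUULULD -> [(0, 0), (-1, 0), (-1, 1), (-2, 1), (-2, 2), (-2, 3), (-3, 3), (-3, 4), (-4, 4), (-4, 3)]
Fold 1: move[4]->D => LULUDLULD INVALID (collision), skipped
Fold 2: move[3]->L => LULLULULD VALID
Fold 3: move[7]->D => LULLULUDD INVALID (collision), skipped
Fold 4: move[6]->R => LULLULRLD INVALID (collision), skipped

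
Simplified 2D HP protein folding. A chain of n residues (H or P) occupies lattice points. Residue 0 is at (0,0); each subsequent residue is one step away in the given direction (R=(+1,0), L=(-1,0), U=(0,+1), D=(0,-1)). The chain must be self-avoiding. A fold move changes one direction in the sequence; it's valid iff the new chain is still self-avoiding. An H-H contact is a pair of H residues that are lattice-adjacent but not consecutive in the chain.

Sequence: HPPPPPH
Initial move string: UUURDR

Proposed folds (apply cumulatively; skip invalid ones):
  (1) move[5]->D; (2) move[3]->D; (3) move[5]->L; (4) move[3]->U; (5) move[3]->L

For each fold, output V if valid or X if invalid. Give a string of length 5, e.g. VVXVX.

Answer: VXXXV

Derivation:
Initial: UUURDR -> [(0, 0), (0, 1), (0, 2), (0, 3), (1, 3), (1, 2), (2, 2)]
Fold 1: move[5]->D => UUURDD VALID
Fold 2: move[3]->D => UUUDDD INVALID (collision), skipped
Fold 3: move[5]->L => UUURDL INVALID (collision), skipped
Fold 4: move[3]->U => UUUUDD INVALID (collision), skipped
Fold 5: move[3]->L => UUULDD VALID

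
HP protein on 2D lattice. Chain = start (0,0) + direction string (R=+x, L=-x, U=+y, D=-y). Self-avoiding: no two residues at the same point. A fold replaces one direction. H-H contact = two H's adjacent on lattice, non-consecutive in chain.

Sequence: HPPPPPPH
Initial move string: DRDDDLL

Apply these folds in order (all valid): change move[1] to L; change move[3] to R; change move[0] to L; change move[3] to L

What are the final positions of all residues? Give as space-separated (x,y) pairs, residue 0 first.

Answer: (0,0) (-1,0) (-2,0) (-2,-1) (-3,-1) (-3,-2) (-4,-2) (-5,-2)

Derivation:
Initial moves: DRDDDLL
Fold: move[1]->L => DLDDDLL (positions: [(0, 0), (0, -1), (-1, -1), (-1, -2), (-1, -3), (-1, -4), (-2, -4), (-3, -4)])
Fold: move[3]->R => DLDRDLL (positions: [(0, 0), (0, -1), (-1, -1), (-1, -2), (0, -2), (0, -3), (-1, -3), (-2, -3)])
Fold: move[0]->L => LLDRDLL (positions: [(0, 0), (-1, 0), (-2, 0), (-2, -1), (-1, -1), (-1, -2), (-2, -2), (-3, -2)])
Fold: move[3]->L => LLDLDLL (positions: [(0, 0), (-1, 0), (-2, 0), (-2, -1), (-3, -1), (-3, -2), (-4, -2), (-5, -2)])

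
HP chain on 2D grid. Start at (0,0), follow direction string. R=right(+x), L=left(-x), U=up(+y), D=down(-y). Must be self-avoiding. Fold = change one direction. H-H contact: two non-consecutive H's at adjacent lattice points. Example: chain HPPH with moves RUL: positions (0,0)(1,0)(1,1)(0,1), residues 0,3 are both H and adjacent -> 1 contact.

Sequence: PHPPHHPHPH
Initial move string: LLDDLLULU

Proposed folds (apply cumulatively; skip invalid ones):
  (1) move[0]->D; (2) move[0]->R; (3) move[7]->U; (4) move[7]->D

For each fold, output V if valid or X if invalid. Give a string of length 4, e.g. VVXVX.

Initial: LLDDLLULU -> [(0, 0), (-1, 0), (-2, 0), (-2, -1), (-2, -2), (-3, -2), (-4, -2), (-4, -1), (-5, -1), (-5, 0)]
Fold 1: move[0]->D => DLDDLLULU VALID
Fold 2: move[0]->R => RLDDLLULU INVALID (collision), skipped
Fold 3: move[7]->U => DLDDLLUUU VALID
Fold 4: move[7]->D => DLDDLLUDU INVALID (collision), skipped

Answer: VXVX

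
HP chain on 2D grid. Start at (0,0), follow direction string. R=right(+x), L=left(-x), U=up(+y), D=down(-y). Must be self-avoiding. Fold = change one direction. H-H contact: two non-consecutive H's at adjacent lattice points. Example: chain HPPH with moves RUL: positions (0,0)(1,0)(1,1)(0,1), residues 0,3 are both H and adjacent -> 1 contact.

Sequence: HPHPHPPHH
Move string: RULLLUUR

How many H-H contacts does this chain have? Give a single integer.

Answer: 0

Derivation:
Positions: [(0, 0), (1, 0), (1, 1), (0, 1), (-1, 1), (-2, 1), (-2, 2), (-2, 3), (-1, 3)]
No H-H contacts found.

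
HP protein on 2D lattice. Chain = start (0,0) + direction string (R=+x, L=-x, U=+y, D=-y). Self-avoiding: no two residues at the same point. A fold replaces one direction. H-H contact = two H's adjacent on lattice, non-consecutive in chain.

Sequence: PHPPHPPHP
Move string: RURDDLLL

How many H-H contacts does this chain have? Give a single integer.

Answer: 1

Derivation:
Positions: [(0, 0), (1, 0), (1, 1), (2, 1), (2, 0), (2, -1), (1, -1), (0, -1), (-1, -1)]
H-H contact: residue 1 @(1,0) - residue 4 @(2, 0)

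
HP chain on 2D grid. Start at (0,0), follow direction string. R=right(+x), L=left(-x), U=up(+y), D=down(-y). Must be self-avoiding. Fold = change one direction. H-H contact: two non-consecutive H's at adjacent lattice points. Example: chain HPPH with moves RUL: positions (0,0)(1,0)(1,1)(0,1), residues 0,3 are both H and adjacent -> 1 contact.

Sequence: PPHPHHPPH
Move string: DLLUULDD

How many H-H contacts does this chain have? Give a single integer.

Answer: 0

Derivation:
Positions: [(0, 0), (0, -1), (-1, -1), (-2, -1), (-2, 0), (-2, 1), (-3, 1), (-3, 0), (-3, -1)]
No H-H contacts found.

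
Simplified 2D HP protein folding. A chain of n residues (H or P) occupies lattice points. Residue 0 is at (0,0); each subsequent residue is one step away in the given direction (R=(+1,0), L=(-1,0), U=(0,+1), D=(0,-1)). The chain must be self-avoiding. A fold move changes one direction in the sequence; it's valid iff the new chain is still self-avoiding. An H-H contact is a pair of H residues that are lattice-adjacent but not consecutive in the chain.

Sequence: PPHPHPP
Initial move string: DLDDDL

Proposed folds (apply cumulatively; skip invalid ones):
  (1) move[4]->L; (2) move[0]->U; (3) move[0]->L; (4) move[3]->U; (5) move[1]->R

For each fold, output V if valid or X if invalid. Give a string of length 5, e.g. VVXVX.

Answer: VVVXX

Derivation:
Initial: DLDDDL -> [(0, 0), (0, -1), (-1, -1), (-1, -2), (-1, -3), (-1, -4), (-2, -4)]
Fold 1: move[4]->L => DLDDLL VALID
Fold 2: move[0]->U => ULDDLL VALID
Fold 3: move[0]->L => LLDDLL VALID
Fold 4: move[3]->U => LLDULL INVALID (collision), skipped
Fold 5: move[1]->R => LRDDLL INVALID (collision), skipped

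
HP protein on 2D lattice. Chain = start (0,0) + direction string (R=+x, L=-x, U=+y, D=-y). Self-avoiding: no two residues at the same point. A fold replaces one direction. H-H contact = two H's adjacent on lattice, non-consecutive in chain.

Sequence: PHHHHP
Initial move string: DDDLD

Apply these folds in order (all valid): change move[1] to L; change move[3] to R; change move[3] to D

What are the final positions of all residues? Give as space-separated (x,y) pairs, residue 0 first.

Answer: (0,0) (0,-1) (-1,-1) (-1,-2) (-1,-3) (-1,-4)

Derivation:
Initial moves: DDDLD
Fold: move[1]->L => DLDLD (positions: [(0, 0), (0, -1), (-1, -1), (-1, -2), (-2, -2), (-2, -3)])
Fold: move[3]->R => DLDRD (positions: [(0, 0), (0, -1), (-1, -1), (-1, -2), (0, -2), (0, -3)])
Fold: move[3]->D => DLDDD (positions: [(0, 0), (0, -1), (-1, -1), (-1, -2), (-1, -3), (-1, -4)])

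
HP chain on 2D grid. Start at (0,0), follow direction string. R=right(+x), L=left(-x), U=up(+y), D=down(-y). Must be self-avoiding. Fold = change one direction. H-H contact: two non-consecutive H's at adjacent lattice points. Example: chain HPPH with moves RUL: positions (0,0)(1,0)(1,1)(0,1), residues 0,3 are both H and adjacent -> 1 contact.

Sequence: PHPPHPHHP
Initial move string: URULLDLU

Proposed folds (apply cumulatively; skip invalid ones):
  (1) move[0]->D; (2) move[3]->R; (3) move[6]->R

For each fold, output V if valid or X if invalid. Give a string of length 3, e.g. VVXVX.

Answer: XXX

Derivation:
Initial: URULLDLU -> [(0, 0), (0, 1), (1, 1), (1, 2), (0, 2), (-1, 2), (-1, 1), (-2, 1), (-2, 2)]
Fold 1: move[0]->D => DRULLDLU INVALID (collision), skipped
Fold 2: move[3]->R => URURLDLU INVALID (collision), skipped
Fold 3: move[6]->R => URULLDRU INVALID (collision), skipped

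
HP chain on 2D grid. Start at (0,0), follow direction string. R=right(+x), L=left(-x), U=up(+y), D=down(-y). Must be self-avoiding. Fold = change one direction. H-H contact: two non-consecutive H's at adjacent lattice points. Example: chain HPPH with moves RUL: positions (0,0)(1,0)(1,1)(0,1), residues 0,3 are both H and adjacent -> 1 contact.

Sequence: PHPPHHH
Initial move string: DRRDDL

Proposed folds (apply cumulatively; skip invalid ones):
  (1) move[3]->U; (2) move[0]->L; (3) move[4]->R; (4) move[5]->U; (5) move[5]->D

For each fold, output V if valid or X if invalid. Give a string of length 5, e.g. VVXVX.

Answer: XXXXV

Derivation:
Initial: DRRDDL -> [(0, 0), (0, -1), (1, -1), (2, -1), (2, -2), (2, -3), (1, -3)]
Fold 1: move[3]->U => DRRUDL INVALID (collision), skipped
Fold 2: move[0]->L => LRRDDL INVALID (collision), skipped
Fold 3: move[4]->R => DRRDRL INVALID (collision), skipped
Fold 4: move[5]->U => DRRDDU INVALID (collision), skipped
Fold 5: move[5]->D => DRRDDD VALID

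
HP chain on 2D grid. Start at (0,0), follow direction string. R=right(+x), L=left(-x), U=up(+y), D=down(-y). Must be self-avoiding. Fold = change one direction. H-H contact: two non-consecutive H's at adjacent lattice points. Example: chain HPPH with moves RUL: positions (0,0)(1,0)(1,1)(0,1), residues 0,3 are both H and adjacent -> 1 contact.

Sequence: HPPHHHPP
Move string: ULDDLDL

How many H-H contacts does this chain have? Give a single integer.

Answer: 1

Derivation:
Positions: [(0, 0), (0, 1), (-1, 1), (-1, 0), (-1, -1), (-2, -1), (-2, -2), (-3, -2)]
H-H contact: residue 0 @(0,0) - residue 3 @(-1, 0)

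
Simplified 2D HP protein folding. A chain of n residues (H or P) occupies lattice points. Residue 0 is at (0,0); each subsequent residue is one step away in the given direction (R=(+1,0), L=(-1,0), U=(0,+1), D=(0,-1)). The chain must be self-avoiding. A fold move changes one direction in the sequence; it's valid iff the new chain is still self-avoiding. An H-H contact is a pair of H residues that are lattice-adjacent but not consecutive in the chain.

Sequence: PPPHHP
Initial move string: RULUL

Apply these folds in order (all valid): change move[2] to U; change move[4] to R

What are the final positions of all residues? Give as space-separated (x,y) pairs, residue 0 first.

Initial moves: RULUL
Fold: move[2]->U => RUUUL (positions: [(0, 0), (1, 0), (1, 1), (1, 2), (1, 3), (0, 3)])
Fold: move[4]->R => RUUUR (positions: [(0, 0), (1, 0), (1, 1), (1, 2), (1, 3), (2, 3)])

Answer: (0,0) (1,0) (1,1) (1,2) (1,3) (2,3)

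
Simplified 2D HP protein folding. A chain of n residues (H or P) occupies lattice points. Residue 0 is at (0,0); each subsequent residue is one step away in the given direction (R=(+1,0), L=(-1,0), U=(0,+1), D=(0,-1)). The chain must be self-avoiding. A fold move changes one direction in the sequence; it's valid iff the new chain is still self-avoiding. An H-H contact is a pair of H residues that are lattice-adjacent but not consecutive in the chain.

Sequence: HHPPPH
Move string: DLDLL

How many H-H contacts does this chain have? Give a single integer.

Answer: 0

Derivation:
Positions: [(0, 0), (0, -1), (-1, -1), (-1, -2), (-2, -2), (-3, -2)]
No H-H contacts found.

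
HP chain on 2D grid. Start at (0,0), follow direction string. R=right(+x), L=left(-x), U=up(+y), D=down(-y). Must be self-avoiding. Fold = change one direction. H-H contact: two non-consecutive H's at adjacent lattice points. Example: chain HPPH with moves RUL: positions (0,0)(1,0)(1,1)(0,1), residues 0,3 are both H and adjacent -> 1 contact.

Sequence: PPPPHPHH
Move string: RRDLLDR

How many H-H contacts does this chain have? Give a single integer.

Positions: [(0, 0), (1, 0), (2, 0), (2, -1), (1, -1), (0, -1), (0, -2), (1, -2)]
H-H contact: residue 4 @(1,-1) - residue 7 @(1, -2)

Answer: 1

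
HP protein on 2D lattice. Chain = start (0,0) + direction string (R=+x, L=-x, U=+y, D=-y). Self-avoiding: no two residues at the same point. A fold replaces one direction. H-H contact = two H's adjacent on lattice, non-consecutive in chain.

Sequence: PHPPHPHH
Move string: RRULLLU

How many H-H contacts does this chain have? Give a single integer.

Answer: 1

Derivation:
Positions: [(0, 0), (1, 0), (2, 0), (2, 1), (1, 1), (0, 1), (-1, 1), (-1, 2)]
H-H contact: residue 1 @(1,0) - residue 4 @(1, 1)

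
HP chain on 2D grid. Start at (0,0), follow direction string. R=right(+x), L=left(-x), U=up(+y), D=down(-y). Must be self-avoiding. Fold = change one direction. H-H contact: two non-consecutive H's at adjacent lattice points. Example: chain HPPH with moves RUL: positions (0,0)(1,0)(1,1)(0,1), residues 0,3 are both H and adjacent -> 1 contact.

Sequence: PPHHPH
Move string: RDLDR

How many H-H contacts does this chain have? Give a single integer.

Positions: [(0, 0), (1, 0), (1, -1), (0, -1), (0, -2), (1, -2)]
H-H contact: residue 2 @(1,-1) - residue 5 @(1, -2)

Answer: 1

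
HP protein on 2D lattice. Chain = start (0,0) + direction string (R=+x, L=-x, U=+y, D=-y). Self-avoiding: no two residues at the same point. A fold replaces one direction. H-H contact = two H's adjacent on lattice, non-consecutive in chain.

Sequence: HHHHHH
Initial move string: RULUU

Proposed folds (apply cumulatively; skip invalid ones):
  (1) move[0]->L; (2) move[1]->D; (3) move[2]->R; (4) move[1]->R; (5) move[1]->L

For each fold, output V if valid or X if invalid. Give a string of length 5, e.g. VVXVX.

Answer: VVXXV

Derivation:
Initial: RULUU -> [(0, 0), (1, 0), (1, 1), (0, 1), (0, 2), (0, 3)]
Fold 1: move[0]->L => LULUU VALID
Fold 2: move[1]->D => LDLUU VALID
Fold 3: move[2]->R => LDRUU INVALID (collision), skipped
Fold 4: move[1]->R => LRLUU INVALID (collision), skipped
Fold 5: move[1]->L => LLLUU VALID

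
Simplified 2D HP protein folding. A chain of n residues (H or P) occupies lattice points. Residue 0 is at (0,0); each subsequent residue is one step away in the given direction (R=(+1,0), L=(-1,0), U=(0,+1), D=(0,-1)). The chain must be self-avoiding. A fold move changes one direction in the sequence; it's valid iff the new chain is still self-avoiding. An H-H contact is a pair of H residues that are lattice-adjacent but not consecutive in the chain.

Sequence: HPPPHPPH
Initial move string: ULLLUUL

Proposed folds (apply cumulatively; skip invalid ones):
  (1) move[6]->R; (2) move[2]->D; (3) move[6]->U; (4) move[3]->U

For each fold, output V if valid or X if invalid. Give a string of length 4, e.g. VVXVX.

Answer: VVVX

Derivation:
Initial: ULLLUUL -> [(0, 0), (0, 1), (-1, 1), (-2, 1), (-3, 1), (-3, 2), (-3, 3), (-4, 3)]
Fold 1: move[6]->R => ULLLUUR VALID
Fold 2: move[2]->D => ULDLUUR VALID
Fold 3: move[6]->U => ULDLUUU VALID
Fold 4: move[3]->U => ULDUUUU INVALID (collision), skipped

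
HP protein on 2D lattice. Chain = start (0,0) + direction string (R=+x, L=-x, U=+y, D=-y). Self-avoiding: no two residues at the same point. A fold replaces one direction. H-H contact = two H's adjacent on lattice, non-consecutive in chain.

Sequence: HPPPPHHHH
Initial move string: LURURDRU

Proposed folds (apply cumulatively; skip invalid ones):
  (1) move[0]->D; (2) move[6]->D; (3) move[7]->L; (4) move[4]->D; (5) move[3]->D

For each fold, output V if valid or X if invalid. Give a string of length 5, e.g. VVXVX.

Answer: XXXXX

Derivation:
Initial: LURURDRU -> [(0, 0), (-1, 0), (-1, 1), (0, 1), (0, 2), (1, 2), (1, 1), (2, 1), (2, 2)]
Fold 1: move[0]->D => DURURDRU INVALID (collision), skipped
Fold 2: move[6]->D => LURURDDU INVALID (collision), skipped
Fold 3: move[7]->L => LURURDRL INVALID (collision), skipped
Fold 4: move[4]->D => LURUDDRU INVALID (collision), skipped
Fold 5: move[3]->D => LURDRDRU INVALID (collision), skipped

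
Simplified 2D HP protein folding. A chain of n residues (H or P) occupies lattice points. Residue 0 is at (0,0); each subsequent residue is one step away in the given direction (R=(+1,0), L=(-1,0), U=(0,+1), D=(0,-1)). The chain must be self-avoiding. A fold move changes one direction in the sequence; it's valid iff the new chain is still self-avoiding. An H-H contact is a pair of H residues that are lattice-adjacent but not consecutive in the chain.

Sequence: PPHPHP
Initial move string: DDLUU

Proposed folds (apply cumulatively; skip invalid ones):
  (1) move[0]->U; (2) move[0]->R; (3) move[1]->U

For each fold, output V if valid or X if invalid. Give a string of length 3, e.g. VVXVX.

Initial: DDLUU -> [(0, 0), (0, -1), (0, -2), (-1, -2), (-1, -1), (-1, 0)]
Fold 1: move[0]->U => UDLUU INVALID (collision), skipped
Fold 2: move[0]->R => RDLUU INVALID (collision), skipped
Fold 3: move[1]->U => DULUU INVALID (collision), skipped

Answer: XXX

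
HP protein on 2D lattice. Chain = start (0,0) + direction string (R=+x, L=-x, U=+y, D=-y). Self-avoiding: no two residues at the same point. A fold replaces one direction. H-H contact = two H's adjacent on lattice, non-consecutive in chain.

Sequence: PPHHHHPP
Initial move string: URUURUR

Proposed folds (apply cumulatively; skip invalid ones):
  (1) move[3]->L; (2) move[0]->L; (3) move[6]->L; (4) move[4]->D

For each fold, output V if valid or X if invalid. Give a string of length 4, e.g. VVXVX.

Initial: URUURUR -> [(0, 0), (0, 1), (1, 1), (1, 2), (1, 3), (2, 3), (2, 4), (3, 4)]
Fold 1: move[3]->L => URULRUR INVALID (collision), skipped
Fold 2: move[0]->L => LRUURUR INVALID (collision), skipped
Fold 3: move[6]->L => URUURUL VALID
Fold 4: move[4]->D => URUUDUL INVALID (collision), skipped

Answer: XXVX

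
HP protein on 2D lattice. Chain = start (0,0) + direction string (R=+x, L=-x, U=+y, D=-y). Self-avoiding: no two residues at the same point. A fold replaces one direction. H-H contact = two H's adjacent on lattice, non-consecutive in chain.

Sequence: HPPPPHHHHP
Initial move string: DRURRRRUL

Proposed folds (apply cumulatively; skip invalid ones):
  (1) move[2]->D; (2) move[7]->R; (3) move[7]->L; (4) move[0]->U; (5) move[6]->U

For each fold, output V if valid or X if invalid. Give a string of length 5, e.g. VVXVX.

Answer: VXXVV

Derivation:
Initial: DRURRRRUL -> [(0, 0), (0, -1), (1, -1), (1, 0), (2, 0), (3, 0), (4, 0), (5, 0), (5, 1), (4, 1)]
Fold 1: move[2]->D => DRDRRRRUL VALID
Fold 2: move[7]->R => DRDRRRRRL INVALID (collision), skipped
Fold 3: move[7]->L => DRDRRRRLL INVALID (collision), skipped
Fold 4: move[0]->U => URDRRRRUL VALID
Fold 5: move[6]->U => URDRRRUUL VALID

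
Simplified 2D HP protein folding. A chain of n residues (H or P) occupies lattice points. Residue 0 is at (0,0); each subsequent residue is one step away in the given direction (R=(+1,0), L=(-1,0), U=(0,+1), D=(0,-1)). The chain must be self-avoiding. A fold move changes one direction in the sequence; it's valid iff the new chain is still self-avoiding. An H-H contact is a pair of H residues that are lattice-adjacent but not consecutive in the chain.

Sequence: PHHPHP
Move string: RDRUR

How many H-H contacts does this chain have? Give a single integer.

Answer: 1

Derivation:
Positions: [(0, 0), (1, 0), (1, -1), (2, -1), (2, 0), (3, 0)]
H-H contact: residue 1 @(1,0) - residue 4 @(2, 0)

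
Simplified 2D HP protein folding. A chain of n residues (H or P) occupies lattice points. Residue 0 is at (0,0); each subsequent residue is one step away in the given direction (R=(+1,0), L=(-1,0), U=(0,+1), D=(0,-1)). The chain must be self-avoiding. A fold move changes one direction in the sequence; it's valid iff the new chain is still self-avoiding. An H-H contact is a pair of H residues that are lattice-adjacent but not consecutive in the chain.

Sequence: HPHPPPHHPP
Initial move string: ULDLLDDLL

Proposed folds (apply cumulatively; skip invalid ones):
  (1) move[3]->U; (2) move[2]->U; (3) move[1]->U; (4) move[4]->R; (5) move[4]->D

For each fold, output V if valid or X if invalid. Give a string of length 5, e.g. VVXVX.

Answer: XVVXV

Derivation:
Initial: ULDLLDDLL -> [(0, 0), (0, 1), (-1, 1), (-1, 0), (-2, 0), (-3, 0), (-3, -1), (-3, -2), (-4, -2), (-5, -2)]
Fold 1: move[3]->U => ULDULDDLL INVALID (collision), skipped
Fold 2: move[2]->U => ULULLDDLL VALID
Fold 3: move[1]->U => UUULLDDLL VALID
Fold 4: move[4]->R => UUULRDDLL INVALID (collision), skipped
Fold 5: move[4]->D => UUULDDDLL VALID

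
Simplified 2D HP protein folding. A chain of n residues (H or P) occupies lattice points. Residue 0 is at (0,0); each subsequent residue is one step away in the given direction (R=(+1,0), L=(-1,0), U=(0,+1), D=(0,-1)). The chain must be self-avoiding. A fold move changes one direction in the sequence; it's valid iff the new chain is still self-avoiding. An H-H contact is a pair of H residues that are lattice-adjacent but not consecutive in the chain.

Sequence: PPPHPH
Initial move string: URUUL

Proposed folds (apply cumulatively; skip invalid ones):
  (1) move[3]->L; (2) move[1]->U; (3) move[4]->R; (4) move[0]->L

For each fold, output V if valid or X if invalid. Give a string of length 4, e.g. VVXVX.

Answer: VVXV

Derivation:
Initial: URUUL -> [(0, 0), (0, 1), (1, 1), (1, 2), (1, 3), (0, 3)]
Fold 1: move[3]->L => URULL VALID
Fold 2: move[1]->U => UUULL VALID
Fold 3: move[4]->R => UUULR INVALID (collision), skipped
Fold 4: move[0]->L => LUULL VALID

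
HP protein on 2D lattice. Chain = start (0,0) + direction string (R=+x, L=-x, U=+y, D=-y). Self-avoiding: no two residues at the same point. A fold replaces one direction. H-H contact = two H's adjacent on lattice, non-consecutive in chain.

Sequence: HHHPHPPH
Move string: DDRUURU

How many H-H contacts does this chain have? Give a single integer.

Positions: [(0, 0), (0, -1), (0, -2), (1, -2), (1, -1), (1, 0), (2, 0), (2, 1)]
H-H contact: residue 1 @(0,-1) - residue 4 @(1, -1)

Answer: 1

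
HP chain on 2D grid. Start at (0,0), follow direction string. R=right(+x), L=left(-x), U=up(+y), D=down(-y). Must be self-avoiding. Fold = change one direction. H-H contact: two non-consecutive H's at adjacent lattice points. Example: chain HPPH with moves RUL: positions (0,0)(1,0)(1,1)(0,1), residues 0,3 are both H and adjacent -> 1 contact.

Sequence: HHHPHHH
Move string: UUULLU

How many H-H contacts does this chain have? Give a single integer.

Answer: 0

Derivation:
Positions: [(0, 0), (0, 1), (0, 2), (0, 3), (-1, 3), (-2, 3), (-2, 4)]
No H-H contacts found.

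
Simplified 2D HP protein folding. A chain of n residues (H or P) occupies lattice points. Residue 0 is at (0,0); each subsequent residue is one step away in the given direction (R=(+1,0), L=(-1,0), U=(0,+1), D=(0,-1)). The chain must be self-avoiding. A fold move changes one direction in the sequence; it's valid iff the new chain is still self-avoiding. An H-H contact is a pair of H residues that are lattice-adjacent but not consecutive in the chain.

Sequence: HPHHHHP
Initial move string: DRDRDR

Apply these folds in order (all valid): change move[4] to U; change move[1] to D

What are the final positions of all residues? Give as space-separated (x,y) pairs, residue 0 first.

Initial moves: DRDRDR
Fold: move[4]->U => DRDRUR (positions: [(0, 0), (0, -1), (1, -1), (1, -2), (2, -2), (2, -1), (3, -1)])
Fold: move[1]->D => DDDRUR (positions: [(0, 0), (0, -1), (0, -2), (0, -3), (1, -3), (1, -2), (2, -2)])

Answer: (0,0) (0,-1) (0,-2) (0,-3) (1,-3) (1,-2) (2,-2)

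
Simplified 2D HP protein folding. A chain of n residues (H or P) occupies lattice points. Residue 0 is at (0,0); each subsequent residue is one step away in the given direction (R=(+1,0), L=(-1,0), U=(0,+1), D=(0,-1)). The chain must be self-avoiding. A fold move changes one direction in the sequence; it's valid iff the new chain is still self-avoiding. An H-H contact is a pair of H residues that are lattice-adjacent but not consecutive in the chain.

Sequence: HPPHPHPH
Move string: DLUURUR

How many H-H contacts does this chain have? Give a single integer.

Positions: [(0, 0), (0, -1), (-1, -1), (-1, 0), (-1, 1), (0, 1), (0, 2), (1, 2)]
H-H contact: residue 0 @(0,0) - residue 3 @(-1, 0)
H-H contact: residue 0 @(0,0) - residue 5 @(0, 1)

Answer: 2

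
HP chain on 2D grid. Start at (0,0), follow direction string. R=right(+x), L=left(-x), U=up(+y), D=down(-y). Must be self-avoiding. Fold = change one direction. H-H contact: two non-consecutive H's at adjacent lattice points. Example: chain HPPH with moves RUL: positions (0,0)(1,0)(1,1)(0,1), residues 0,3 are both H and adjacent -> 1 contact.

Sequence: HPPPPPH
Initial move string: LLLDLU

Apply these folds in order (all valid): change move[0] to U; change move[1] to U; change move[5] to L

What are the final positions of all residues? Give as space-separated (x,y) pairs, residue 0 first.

Answer: (0,0) (0,1) (0,2) (-1,2) (-1,1) (-2,1) (-3,1)

Derivation:
Initial moves: LLLDLU
Fold: move[0]->U => ULLDLU (positions: [(0, 0), (0, 1), (-1, 1), (-2, 1), (-2, 0), (-3, 0), (-3, 1)])
Fold: move[1]->U => UULDLU (positions: [(0, 0), (0, 1), (0, 2), (-1, 2), (-1, 1), (-2, 1), (-2, 2)])
Fold: move[5]->L => UULDLL (positions: [(0, 0), (0, 1), (0, 2), (-1, 2), (-1, 1), (-2, 1), (-3, 1)])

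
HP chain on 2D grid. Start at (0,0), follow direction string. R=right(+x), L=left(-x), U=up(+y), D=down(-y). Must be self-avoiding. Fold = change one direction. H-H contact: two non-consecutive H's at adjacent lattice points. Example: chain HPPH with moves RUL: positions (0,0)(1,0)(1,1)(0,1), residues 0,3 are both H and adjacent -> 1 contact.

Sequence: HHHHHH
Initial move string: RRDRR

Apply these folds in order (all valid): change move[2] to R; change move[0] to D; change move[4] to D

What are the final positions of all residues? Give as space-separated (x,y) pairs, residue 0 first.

Initial moves: RRDRR
Fold: move[2]->R => RRRRR (positions: [(0, 0), (1, 0), (2, 0), (3, 0), (4, 0), (5, 0)])
Fold: move[0]->D => DRRRR (positions: [(0, 0), (0, -1), (1, -1), (2, -1), (3, -1), (4, -1)])
Fold: move[4]->D => DRRRD (positions: [(0, 0), (0, -1), (1, -1), (2, -1), (3, -1), (3, -2)])

Answer: (0,0) (0,-1) (1,-1) (2,-1) (3,-1) (3,-2)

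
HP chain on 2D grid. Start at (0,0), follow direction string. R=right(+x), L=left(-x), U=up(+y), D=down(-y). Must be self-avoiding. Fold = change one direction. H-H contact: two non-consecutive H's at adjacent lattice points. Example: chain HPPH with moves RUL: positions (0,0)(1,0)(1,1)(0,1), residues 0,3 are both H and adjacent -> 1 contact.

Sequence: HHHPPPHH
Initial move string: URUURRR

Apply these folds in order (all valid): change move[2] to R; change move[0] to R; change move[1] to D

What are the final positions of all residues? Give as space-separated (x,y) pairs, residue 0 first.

Answer: (0,0) (1,0) (1,-1) (2,-1) (2,0) (3,0) (4,0) (5,0)

Derivation:
Initial moves: URUURRR
Fold: move[2]->R => URRURRR (positions: [(0, 0), (0, 1), (1, 1), (2, 1), (2, 2), (3, 2), (4, 2), (5, 2)])
Fold: move[0]->R => RRRURRR (positions: [(0, 0), (1, 0), (2, 0), (3, 0), (3, 1), (4, 1), (5, 1), (6, 1)])
Fold: move[1]->D => RDRURRR (positions: [(0, 0), (1, 0), (1, -1), (2, -1), (2, 0), (3, 0), (4, 0), (5, 0)])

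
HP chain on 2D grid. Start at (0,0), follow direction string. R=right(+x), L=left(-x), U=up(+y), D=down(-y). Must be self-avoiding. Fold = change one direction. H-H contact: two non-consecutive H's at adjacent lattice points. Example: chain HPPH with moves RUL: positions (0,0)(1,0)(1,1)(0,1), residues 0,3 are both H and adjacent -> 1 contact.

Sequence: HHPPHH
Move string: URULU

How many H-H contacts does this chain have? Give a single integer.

Positions: [(0, 0), (0, 1), (1, 1), (1, 2), (0, 2), (0, 3)]
H-H contact: residue 1 @(0,1) - residue 4 @(0, 2)

Answer: 1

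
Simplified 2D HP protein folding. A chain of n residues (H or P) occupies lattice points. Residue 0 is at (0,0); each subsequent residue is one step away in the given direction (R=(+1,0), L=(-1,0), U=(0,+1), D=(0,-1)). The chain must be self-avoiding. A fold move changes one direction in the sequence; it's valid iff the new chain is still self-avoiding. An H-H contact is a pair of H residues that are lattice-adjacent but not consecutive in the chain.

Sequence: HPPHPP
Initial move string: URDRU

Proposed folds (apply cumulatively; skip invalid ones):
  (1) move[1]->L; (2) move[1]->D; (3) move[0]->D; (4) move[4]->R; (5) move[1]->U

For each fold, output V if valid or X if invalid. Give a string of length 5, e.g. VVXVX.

Initial: URDRU -> [(0, 0), (0, 1), (1, 1), (1, 0), (2, 0), (2, 1)]
Fold 1: move[1]->L => ULDRU INVALID (collision), skipped
Fold 2: move[1]->D => UDDRU INVALID (collision), skipped
Fold 3: move[0]->D => DRDRU VALID
Fold 4: move[4]->R => DRDRR VALID
Fold 5: move[1]->U => DUDRR INVALID (collision), skipped

Answer: XXVVX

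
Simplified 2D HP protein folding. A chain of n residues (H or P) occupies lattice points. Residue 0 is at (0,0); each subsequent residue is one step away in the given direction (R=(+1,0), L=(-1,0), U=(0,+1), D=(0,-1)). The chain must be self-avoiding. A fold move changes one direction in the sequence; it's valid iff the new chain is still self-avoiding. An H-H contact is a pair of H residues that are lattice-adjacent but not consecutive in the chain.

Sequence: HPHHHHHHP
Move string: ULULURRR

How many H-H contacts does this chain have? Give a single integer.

Answer: 1

Derivation:
Positions: [(0, 0), (0, 1), (-1, 1), (-1, 2), (-2, 2), (-2, 3), (-1, 3), (0, 3), (1, 3)]
H-H contact: residue 3 @(-1,2) - residue 6 @(-1, 3)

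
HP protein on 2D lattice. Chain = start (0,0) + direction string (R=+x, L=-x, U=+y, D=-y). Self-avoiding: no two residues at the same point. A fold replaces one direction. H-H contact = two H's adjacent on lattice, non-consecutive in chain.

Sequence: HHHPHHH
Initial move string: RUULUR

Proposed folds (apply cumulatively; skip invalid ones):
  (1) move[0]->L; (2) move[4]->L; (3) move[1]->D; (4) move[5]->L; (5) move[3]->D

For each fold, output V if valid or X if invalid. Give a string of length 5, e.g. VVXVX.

Initial: RUULUR -> [(0, 0), (1, 0), (1, 1), (1, 2), (0, 2), (0, 3), (1, 3)]
Fold 1: move[0]->L => LUULUR VALID
Fold 2: move[4]->L => LUULLR INVALID (collision), skipped
Fold 3: move[1]->D => LDULUR INVALID (collision), skipped
Fold 4: move[5]->L => LUULUL VALID
Fold 5: move[3]->D => LUUDUL INVALID (collision), skipped

Answer: VXXVX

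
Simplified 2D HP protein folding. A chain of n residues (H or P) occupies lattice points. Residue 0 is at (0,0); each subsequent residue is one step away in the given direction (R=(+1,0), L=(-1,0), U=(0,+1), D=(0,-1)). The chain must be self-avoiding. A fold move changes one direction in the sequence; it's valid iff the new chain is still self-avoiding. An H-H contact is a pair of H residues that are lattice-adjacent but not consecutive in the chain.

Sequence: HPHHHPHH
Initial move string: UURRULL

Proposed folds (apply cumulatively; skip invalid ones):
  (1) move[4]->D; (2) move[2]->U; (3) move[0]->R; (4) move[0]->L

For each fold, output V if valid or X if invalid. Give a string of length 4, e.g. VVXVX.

Answer: XVVV

Derivation:
Initial: UURRULL -> [(0, 0), (0, 1), (0, 2), (1, 2), (2, 2), (2, 3), (1, 3), (0, 3)]
Fold 1: move[4]->D => UURRDLL INVALID (collision), skipped
Fold 2: move[2]->U => UUURULL VALID
Fold 3: move[0]->R => RUURULL VALID
Fold 4: move[0]->L => LUURULL VALID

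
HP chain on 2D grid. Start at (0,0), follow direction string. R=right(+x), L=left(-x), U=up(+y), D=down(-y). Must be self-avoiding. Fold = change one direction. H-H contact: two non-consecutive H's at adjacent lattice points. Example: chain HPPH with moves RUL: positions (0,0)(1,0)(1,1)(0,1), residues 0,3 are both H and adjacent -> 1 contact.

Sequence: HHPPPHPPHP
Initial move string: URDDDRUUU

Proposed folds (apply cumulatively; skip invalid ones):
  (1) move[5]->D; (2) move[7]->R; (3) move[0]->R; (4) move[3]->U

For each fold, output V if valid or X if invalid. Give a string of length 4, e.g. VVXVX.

Initial: URDDDRUUU -> [(0, 0), (0, 1), (1, 1), (1, 0), (1, -1), (1, -2), (2, -2), (2, -1), (2, 0), (2, 1)]
Fold 1: move[5]->D => URDDDDUUU INVALID (collision), skipped
Fold 2: move[7]->R => URDDDRURU VALID
Fold 3: move[0]->R => RRDDDRURU VALID
Fold 4: move[3]->U => RRDUDRURU INVALID (collision), skipped

Answer: XVVX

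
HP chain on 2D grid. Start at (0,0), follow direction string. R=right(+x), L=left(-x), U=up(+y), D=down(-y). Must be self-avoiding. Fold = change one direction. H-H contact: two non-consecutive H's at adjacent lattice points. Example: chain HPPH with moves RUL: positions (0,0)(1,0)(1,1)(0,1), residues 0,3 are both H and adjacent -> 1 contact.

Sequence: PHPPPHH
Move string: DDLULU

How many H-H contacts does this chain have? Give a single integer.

Positions: [(0, 0), (0, -1), (0, -2), (-1, -2), (-1, -1), (-2, -1), (-2, 0)]
No H-H contacts found.

Answer: 0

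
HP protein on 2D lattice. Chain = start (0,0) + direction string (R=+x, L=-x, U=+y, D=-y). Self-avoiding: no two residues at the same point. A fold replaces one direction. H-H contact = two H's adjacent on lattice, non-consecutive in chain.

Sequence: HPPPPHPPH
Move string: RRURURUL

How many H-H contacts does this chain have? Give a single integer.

Positions: [(0, 0), (1, 0), (2, 0), (2, 1), (3, 1), (3, 2), (4, 2), (4, 3), (3, 3)]
H-H contact: residue 5 @(3,2) - residue 8 @(3, 3)

Answer: 1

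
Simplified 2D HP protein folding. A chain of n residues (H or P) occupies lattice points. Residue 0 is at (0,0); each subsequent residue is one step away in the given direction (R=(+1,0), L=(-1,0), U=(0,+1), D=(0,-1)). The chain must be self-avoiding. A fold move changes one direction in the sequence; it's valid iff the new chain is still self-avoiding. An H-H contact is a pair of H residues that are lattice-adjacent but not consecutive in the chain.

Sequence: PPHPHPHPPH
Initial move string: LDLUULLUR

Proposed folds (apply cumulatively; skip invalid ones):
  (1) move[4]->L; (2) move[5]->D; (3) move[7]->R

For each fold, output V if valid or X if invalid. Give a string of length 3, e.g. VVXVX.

Answer: VXX

Derivation:
Initial: LDLUULLUR -> [(0, 0), (-1, 0), (-1, -1), (-2, -1), (-2, 0), (-2, 1), (-3, 1), (-4, 1), (-4, 2), (-3, 2)]
Fold 1: move[4]->L => LDLULLLUR VALID
Fold 2: move[5]->D => LDLULDLUR INVALID (collision), skipped
Fold 3: move[7]->R => LDLULLLRR INVALID (collision), skipped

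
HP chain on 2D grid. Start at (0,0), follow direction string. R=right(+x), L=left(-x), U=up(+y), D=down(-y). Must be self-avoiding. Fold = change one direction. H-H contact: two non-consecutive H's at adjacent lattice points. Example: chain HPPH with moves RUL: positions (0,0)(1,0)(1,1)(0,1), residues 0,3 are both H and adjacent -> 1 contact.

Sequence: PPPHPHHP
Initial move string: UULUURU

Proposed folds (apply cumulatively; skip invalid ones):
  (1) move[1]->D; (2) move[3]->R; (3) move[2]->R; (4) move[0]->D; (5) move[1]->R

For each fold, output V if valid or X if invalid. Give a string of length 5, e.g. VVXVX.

Initial: UULUURU -> [(0, 0), (0, 1), (0, 2), (-1, 2), (-1, 3), (-1, 4), (0, 4), (0, 5)]
Fold 1: move[1]->D => UDLUURU INVALID (collision), skipped
Fold 2: move[3]->R => UULRURU INVALID (collision), skipped
Fold 3: move[2]->R => UURUURU VALID
Fold 4: move[0]->D => DURUURU INVALID (collision), skipped
Fold 5: move[1]->R => URRUURU VALID

Answer: XXVXV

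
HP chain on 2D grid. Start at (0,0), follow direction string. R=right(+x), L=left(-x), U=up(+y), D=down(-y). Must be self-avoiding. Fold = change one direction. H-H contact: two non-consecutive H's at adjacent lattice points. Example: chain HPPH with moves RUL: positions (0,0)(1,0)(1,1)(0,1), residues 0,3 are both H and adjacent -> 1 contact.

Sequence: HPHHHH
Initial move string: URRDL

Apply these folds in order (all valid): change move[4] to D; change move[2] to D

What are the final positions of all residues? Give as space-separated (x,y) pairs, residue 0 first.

Initial moves: URRDL
Fold: move[4]->D => URRDD (positions: [(0, 0), (0, 1), (1, 1), (2, 1), (2, 0), (2, -1)])
Fold: move[2]->D => URDDD (positions: [(0, 0), (0, 1), (1, 1), (1, 0), (1, -1), (1, -2)])

Answer: (0,0) (0,1) (1,1) (1,0) (1,-1) (1,-2)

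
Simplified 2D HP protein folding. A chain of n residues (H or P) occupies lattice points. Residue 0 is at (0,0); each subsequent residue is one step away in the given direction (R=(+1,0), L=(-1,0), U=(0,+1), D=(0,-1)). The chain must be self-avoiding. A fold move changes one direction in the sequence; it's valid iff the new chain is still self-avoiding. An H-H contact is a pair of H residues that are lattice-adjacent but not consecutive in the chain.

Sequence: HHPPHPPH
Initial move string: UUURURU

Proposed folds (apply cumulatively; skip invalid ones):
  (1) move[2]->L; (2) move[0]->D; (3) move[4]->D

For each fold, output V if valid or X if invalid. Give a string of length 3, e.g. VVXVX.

Initial: UUURURU -> [(0, 0), (0, 1), (0, 2), (0, 3), (1, 3), (1, 4), (2, 4), (2, 5)]
Fold 1: move[2]->L => UULRURU INVALID (collision), skipped
Fold 2: move[0]->D => DUURURU INVALID (collision), skipped
Fold 3: move[4]->D => UUURDRU VALID

Answer: XXV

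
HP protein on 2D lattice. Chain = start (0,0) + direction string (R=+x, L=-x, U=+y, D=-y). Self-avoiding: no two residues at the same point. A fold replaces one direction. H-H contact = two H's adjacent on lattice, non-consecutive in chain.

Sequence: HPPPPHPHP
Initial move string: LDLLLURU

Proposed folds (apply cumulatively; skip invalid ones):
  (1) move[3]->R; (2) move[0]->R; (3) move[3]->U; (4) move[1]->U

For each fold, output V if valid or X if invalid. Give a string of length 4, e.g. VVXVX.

Initial: LDLLLURU -> [(0, 0), (-1, 0), (-1, -1), (-2, -1), (-3, -1), (-4, -1), (-4, 0), (-3, 0), (-3, 1)]
Fold 1: move[3]->R => LDLRLURU INVALID (collision), skipped
Fold 2: move[0]->R => RDLLLURU VALID
Fold 3: move[3]->U => RDLULURU INVALID (collision), skipped
Fold 4: move[1]->U => RULLLURU VALID

Answer: XVXV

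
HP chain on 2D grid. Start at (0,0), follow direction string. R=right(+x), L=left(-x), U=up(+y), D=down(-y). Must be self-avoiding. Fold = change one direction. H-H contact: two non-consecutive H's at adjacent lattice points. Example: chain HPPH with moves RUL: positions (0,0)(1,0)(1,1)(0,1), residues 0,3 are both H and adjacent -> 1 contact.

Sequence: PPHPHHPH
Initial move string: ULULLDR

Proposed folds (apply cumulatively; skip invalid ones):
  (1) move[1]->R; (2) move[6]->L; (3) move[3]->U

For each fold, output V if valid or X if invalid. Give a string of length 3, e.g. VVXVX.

Answer: XVV

Derivation:
Initial: ULULLDR -> [(0, 0), (0, 1), (-1, 1), (-1, 2), (-2, 2), (-3, 2), (-3, 1), (-2, 1)]
Fold 1: move[1]->R => URULLDR INVALID (collision), skipped
Fold 2: move[6]->L => ULULLDL VALID
Fold 3: move[3]->U => ULUULDL VALID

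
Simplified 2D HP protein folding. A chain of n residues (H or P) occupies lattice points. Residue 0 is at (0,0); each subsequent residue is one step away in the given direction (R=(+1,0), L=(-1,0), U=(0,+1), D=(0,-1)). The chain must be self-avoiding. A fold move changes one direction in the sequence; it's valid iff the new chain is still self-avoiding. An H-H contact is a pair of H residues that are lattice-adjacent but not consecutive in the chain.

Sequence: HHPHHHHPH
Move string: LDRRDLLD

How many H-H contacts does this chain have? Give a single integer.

Positions: [(0, 0), (-1, 0), (-1, -1), (0, -1), (1, -1), (1, -2), (0, -2), (-1, -2), (-1, -3)]
H-H contact: residue 0 @(0,0) - residue 3 @(0, -1)
H-H contact: residue 3 @(0,-1) - residue 6 @(0, -2)

Answer: 2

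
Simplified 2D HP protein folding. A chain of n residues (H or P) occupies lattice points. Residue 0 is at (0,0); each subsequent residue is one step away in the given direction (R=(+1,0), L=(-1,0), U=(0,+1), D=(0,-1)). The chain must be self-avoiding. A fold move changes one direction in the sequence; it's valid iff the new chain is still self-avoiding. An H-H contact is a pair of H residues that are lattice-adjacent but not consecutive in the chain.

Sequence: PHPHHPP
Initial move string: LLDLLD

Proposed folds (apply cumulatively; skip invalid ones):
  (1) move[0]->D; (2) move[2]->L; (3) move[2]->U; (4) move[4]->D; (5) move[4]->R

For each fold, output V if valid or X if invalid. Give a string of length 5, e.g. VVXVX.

Answer: VVVVX

Derivation:
Initial: LLDLLD -> [(0, 0), (-1, 0), (-2, 0), (-2, -1), (-3, -1), (-4, -1), (-4, -2)]
Fold 1: move[0]->D => DLDLLD VALID
Fold 2: move[2]->L => DLLLLD VALID
Fold 3: move[2]->U => DLULLD VALID
Fold 4: move[4]->D => DLULDD VALID
Fold 5: move[4]->R => DLULRD INVALID (collision), skipped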